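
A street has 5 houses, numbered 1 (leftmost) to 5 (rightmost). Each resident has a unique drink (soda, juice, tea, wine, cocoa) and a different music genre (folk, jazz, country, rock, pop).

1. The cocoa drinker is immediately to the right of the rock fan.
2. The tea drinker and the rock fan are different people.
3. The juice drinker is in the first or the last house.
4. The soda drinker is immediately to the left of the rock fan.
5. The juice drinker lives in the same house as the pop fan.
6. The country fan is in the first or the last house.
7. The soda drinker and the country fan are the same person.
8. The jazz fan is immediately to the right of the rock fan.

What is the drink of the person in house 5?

juice

Clue 7: the soda drinker is in house 1.
The country fan is in house 1 (clue 7).
That leaves juice as the drink for house 5.
So house 5 gets pop for music genre.
From clue 4, the rock fan must be in house 2.
Clue 8 places the jazz fan in house 3.
House 4's music genre must be folk (nothing else left).
By clue 1, the cocoa drinker is in house 3.
House 2 drink: only wine fits.
House 4 drink: only tea fits.
So: house 1 = soda/country, house 2 = wine/rock, house 3 = cocoa/jazz, house 4 = tea/folk, house 5 = juice/pop.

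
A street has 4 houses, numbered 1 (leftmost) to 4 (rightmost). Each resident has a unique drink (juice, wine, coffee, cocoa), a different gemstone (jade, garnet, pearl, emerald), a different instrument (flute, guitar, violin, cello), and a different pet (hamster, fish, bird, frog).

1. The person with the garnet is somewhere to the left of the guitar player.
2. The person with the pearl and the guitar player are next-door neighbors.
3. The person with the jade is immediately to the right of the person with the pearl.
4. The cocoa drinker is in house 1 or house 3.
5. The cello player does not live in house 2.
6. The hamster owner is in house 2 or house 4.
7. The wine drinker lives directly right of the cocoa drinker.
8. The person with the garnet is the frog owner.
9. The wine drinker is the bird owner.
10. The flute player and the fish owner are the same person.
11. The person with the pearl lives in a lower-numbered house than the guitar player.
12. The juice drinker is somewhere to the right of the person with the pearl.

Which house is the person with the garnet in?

1

The cocoa drinker is narrowed to house 1 or 3; consider each.
Placing it in house 3 leads to a contradiction, so it's in house 1.
Clue 7 places the wine drinker in house 2.
Clue 9: the bird owner is in house 2.
House 4 pet: only hamster fits.
The coffee drinker is narrowed to house 3 or 4; consider each.
Placing it in house 4 leads to a contradiction, so it's in house 3.
House 4 drink: only juice fits.
The person with the garnet is narrowed to house 1 or 3; consider each.
Placing it in house 3 leads to a contradiction, so it's in house 1.
Clue 8: the frog owner is in house 1.
House 3 pet: only fish fits.
From clue 10, the flute player must be in house 3.
The only instrument still possible for house 1 is cello.
So house 2 gets violin for instrument.
So house 4 gets guitar for instrument.
By clue 2, the person with the pearl is in house 3.
Clue 3 places the person with the jade in house 4.
So house 2 gets emerald for gemstone.
So: house 1 = cocoa/garnet/cello/frog, house 2 = wine/emerald/violin/bird, house 3 = coffee/pearl/flute/fish, house 4 = juice/jade/guitar/hamster.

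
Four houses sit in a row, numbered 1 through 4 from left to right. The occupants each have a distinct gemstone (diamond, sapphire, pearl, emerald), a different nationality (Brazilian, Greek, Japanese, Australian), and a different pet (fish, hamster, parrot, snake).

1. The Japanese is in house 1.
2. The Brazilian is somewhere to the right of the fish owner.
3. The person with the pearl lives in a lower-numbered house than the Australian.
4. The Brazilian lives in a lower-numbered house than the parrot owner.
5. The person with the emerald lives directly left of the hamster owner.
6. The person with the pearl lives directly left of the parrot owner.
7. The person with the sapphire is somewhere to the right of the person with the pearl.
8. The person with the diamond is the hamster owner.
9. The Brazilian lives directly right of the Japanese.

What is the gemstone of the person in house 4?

The Japanese is in house 1 (clue 1).
From clue 9, the Brazilian must be in house 2.
So house 1 gets emerald for gemstone.
The fish owner is in house 1 (clue 2).
Clue 5 places the hamster owner in house 2.
Clue 8 places the person with the diamond in house 2.
House 3's gemstone must be pearl (nothing else left).
So house 4 gets sapphire for gemstone.
Clue 3: the Australian is in house 4.
By clue 6, the parrot owner is in house 4.
House 3's nationality must be Greek (nothing else left).
That leaves snake as the pet for house 3.
So: house 1 = emerald/Japanese/fish, house 2 = diamond/Brazilian/hamster, house 3 = pearl/Greek/snake, house 4 = sapphire/Australian/parrot.

sapphire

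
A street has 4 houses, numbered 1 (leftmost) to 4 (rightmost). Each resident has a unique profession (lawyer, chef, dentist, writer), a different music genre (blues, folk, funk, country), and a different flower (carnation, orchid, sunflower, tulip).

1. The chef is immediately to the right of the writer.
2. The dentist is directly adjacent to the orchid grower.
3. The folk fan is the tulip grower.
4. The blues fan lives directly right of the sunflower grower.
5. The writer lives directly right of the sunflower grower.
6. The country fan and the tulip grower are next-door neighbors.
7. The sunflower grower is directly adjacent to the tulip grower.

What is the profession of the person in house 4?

The chef is narrowed to house 3 or 4; consider each.
Placing it in house 3 leads to a contradiction, so it's in house 4.
From clue 1, the writer must be in house 3.
By clue 5, the sunflower grower is in house 2.
From clue 2, the dentist must be in house 2.
By clue 4, the blues fan is in house 3.
House 1 profession: only lawyer fits.
House 1's music genre must be folk (nothing else left).
That leaves carnation as the flower for house 4.
Clue 3: the tulip grower is in house 1.
By clue 6, the country fan is in house 2.
That leaves funk as the music genre for house 4.
That leaves orchid as the flower for house 3.
So: house 1 = lawyer/folk/tulip, house 2 = dentist/country/sunflower, house 3 = writer/blues/orchid, house 4 = chef/funk/carnation.

chef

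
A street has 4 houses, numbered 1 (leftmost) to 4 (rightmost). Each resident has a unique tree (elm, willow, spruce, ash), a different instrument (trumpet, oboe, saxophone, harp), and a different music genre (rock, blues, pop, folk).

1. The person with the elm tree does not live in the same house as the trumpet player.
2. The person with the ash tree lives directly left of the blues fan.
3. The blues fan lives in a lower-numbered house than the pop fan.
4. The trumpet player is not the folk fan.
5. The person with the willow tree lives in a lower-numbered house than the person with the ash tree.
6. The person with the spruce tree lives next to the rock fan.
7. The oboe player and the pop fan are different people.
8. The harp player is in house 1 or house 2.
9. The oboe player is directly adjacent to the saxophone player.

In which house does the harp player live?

1

Clue 2: the person with the ash tree is in house 2.
Clue 2: the blues fan is in house 3.
Clue 3: the pop fan is in house 4.
The person with the willow tree is in house 1 (clue 5).
Clue 6: the person with the spruce tree is in house 3.
The rock fan is in house 2 (clue 6).
That leaves elm as the tree for house 4.
That leaves folk as the music genre for house 1.
That leaves saxophone as the instrument for house 4.
Clue 9: the oboe player is in house 3.
House 1's instrument must be harp (nothing else left).
So house 2 gets trumpet for instrument.
So: house 1 = willow/harp/folk, house 2 = ash/trumpet/rock, house 3 = spruce/oboe/blues, house 4 = elm/saxophone/pop.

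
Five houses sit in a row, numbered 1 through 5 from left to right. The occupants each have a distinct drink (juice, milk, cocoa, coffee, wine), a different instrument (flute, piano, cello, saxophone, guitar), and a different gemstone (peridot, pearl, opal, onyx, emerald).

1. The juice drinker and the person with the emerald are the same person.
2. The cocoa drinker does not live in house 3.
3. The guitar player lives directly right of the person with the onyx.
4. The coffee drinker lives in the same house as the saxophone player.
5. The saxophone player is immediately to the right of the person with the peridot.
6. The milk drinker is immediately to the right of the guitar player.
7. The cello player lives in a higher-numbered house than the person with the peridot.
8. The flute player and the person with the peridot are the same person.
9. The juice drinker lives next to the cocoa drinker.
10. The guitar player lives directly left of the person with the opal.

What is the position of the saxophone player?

3

The milk drinker is narrowed to house 3 or 4 or 5; consider each.
Placing it in house 3 and house 4 leads to a contradiction, so it's in house 5.
By clue 6, the guitar player is in house 4.
Clue 10 places the person with the opal in house 5.
Clue 3: the person with the onyx is in house 3.
That leaves wine as the drink for house 4.
So house 4 gets pearl for gemstone.
So house 3 gets coffee for drink.
By clue 4, the saxophone player is in house 3.
The person with the peridot is in house 2 (clue 5).
Clue 8: the flute player is in house 2.
House 1 instrument: only piano fits.
House 5's instrument must be cello (nothing else left).
House 1's gemstone must be emerald (nothing else left).
Clue 1 places the juice drinker in house 1.
Clue 9: the cocoa drinker is in house 2.
So: house 1 = juice/piano/emerald, house 2 = cocoa/flute/peridot, house 3 = coffee/saxophone/onyx, house 4 = wine/guitar/pearl, house 5 = milk/cello/opal.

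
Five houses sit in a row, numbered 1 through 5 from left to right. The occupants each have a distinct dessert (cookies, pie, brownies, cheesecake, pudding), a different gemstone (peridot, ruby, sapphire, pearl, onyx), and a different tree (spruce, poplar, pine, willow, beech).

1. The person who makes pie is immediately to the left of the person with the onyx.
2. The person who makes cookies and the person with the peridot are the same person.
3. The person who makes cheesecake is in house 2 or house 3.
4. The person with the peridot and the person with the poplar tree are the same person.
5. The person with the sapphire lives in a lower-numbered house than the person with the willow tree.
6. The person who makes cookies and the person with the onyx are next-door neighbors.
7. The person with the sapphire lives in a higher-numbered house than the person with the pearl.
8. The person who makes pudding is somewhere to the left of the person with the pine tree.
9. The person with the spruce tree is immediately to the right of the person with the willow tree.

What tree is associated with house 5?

The person who makes cheesecake is narrowed to house 2 or 3; consider each.
Placing it in house 3 leads to a contradiction, so it's in house 2.
The person with the pearl is narrowed to house 1 or 2; consider each.
Placing it in house 2 leads to a contradiction, so it's in house 1.
House 1 tree: only beech fits.
So house 2 gets pine for tree.
Clue 8: the person who makes pudding is in house 1.
The person who makes pie is narrowed to house 3 or 4; consider each.
Placing it in house 4 leads to a contradiction, so it's in house 3.
Clue 1 places the person with the onyx in house 4.
House 4 dessert: only brownies fits.
So house 5 gets cookies for dessert.
By clue 2, the person with the peridot is in house 5.
The person with the poplar tree is in house 5 (clue 4).
The only tree still possible for house 3 is willow.
So house 4 gets spruce for tree.
The person with the sapphire is in house 2 (clue 5).
House 3 gemstone: only ruby fits.
So: house 1 = pudding/pearl/beech, house 2 = cheesecake/sapphire/pine, house 3 = pie/ruby/willow, house 4 = brownies/onyx/spruce, house 5 = cookies/peridot/poplar.

poplar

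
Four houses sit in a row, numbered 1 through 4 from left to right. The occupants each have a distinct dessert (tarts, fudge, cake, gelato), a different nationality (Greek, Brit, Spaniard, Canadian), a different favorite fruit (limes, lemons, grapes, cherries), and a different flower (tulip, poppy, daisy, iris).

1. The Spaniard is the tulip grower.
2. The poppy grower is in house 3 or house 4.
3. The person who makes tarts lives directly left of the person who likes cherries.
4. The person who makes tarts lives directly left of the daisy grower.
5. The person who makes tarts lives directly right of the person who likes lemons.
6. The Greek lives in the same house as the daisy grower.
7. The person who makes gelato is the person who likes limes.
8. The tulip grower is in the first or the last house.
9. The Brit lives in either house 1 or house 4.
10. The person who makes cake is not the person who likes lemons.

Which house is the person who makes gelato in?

4

House 2 nationality: only Canadian fits.
The only nationality still possible for house 3 is Greek.
The only flower still possible for house 2 is iris.
From clue 6, the daisy grower must be in house 3.
So house 1 gets tulip for flower.
The only flower still possible for house 4 is poppy.
The Spaniard is in house 1 (clue 1).
Clue 4 places the person who makes tarts in house 2.
Clue 5: the person who likes lemons is in house 1.
That leaves Brit as the nationality for house 4.
Clue 3: the person who likes cherries is in house 3.
So house 1 gets fudge for dessert.
The only favorite fruit still possible for house 2 is grapes.
House 4 favorite fruit: only limes fits.
The person who makes gelato is in house 4 (clue 7).
House 3's dessert must be cake (nothing else left).
So: house 1 = fudge/Spaniard/lemons/tulip, house 2 = tarts/Canadian/grapes/iris, house 3 = cake/Greek/cherries/daisy, house 4 = gelato/Brit/limes/poppy.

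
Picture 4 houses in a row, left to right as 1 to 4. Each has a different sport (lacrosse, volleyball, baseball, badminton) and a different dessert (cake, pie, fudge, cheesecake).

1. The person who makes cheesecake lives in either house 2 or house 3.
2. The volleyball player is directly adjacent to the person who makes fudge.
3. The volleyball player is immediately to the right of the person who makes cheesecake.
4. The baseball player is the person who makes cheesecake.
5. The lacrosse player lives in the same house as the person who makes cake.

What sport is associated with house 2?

baseball

The baseball player is narrowed to house 2 or 3; consider each.
Placing it in house 3 leads to a contradiction, so it's in house 2.
By clue 4, the person who makes cheesecake is in house 2.
Clue 3 places the volleyball player in house 3.
By clue 2, the person who makes fudge is in house 4.
That leaves pie as the dessert for house 3.
The lacrosse player is in house 1 (clue 5).
House 4's sport must be badminton (nothing else left).
House 1 dessert: only cake fits.
So: house 1 = lacrosse/cake, house 2 = baseball/cheesecake, house 3 = volleyball/pie, house 4 = badminton/fudge.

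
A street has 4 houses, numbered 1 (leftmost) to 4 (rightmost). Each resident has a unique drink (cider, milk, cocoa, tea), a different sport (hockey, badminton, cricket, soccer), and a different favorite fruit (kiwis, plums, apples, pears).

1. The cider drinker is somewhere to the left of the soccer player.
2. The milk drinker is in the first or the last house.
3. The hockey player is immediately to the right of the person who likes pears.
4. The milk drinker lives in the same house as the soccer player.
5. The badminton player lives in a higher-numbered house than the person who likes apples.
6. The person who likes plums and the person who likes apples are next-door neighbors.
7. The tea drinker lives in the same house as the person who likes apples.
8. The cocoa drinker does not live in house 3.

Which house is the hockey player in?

2

Clue 4 places the milk drinker in house 4.
From clue 4, the soccer player must be in house 4.
So house 1 gets cricket for sport.
The only drink still possible for house 3 is cider.
House 4 favorite fruit: only kiwis fits.
House 3's favorite fruit must be plums (nothing else left).
Clue 6 places the person who likes apples in house 2.
By clue 7, the tea drinker is in house 2.
The only drink still possible for house 1 is cocoa.
House 1 favorite fruit: only pears fits.
By clue 3, the hockey player is in house 2.
From clue 5, the badminton player must be in house 3.
So: house 1 = cocoa/cricket/pears, house 2 = tea/hockey/apples, house 3 = cider/badminton/plums, house 4 = milk/soccer/kiwis.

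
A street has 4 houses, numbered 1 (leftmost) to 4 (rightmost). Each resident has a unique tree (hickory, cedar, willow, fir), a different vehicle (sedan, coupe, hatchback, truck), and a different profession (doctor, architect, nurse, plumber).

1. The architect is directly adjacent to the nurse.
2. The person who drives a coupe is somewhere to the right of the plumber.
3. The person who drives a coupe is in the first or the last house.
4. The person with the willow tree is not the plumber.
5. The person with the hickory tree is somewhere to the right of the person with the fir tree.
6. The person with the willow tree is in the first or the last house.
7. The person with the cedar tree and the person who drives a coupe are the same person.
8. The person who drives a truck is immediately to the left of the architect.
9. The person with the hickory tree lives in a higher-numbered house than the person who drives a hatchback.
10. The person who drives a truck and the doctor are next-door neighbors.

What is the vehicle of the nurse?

The person who drives a coupe is in house 4 (clue 3).
Clue 7: the person with the cedar tree is in house 4.
House 1 tree: only willow fits.
The person with the hickory tree is in house 3 (clue 5).
By clue 5, the person with the fir tree is in house 2.
The person who drives a hatchback is narrowed to house 1 or 2; consider each.
Placing it in house 2 leads to a contradiction, so it's in house 1.
That leaves doctor as the profession for house 1.
Clue 10: the person who drives a truck is in house 2.
House 3 vehicle: only sedan fits.
Clue 8 places the architect in house 3.
So house 2 gets plumber for profession.
House 4 profession: only nurse fits.
So: house 1 = willow/hatchback/doctor, house 2 = fir/truck/plumber, house 3 = hickory/sedan/architect, house 4 = cedar/coupe/nurse.

coupe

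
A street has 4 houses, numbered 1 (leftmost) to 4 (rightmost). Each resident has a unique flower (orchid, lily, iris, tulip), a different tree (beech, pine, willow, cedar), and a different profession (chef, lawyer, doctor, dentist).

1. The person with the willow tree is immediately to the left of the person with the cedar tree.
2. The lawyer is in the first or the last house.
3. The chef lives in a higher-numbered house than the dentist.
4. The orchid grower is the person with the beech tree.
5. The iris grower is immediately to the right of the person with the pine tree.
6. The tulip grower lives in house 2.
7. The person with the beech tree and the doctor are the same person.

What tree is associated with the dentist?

Clue 6: the tulip grower is in house 2.
The iris grower is narrowed to house 3 or 4; consider each.
Placing it in house 4 leads to a contradiction, so it's in house 3.
Clue 5 places the person with the pine tree in house 2.
Clue 1 places the person with the willow tree in house 3.
From clue 1, the person with the cedar tree must be in house 4.
So house 1 gets beech for tree.
By clue 4, the orchid grower is in house 1.
From clue 7, the doctor must be in house 1.
House 4's flower must be lily (nothing else left).
House 2 profession: only dentist fits.
That leaves chef as the profession for house 3.
So house 4 gets lawyer for profession.
So: house 1 = orchid/beech/doctor, house 2 = tulip/pine/dentist, house 3 = iris/willow/chef, house 4 = lily/cedar/lawyer.

pine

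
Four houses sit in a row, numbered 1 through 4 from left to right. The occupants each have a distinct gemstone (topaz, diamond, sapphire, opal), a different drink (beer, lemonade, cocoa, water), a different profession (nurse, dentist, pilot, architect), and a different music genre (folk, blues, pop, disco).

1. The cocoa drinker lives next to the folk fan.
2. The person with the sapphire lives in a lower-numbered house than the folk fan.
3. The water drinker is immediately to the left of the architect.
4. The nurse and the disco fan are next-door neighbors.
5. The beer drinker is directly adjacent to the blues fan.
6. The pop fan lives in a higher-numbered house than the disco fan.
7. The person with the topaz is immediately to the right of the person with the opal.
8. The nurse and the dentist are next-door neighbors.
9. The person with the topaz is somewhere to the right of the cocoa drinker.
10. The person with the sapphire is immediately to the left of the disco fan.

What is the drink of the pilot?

water

That leaves blues as the music genre for house 1.
By clue 5, the beer drinker is in house 2.
That leaves lemonade as the drink for house 4.
The person with the sapphire is narrowed to house 1 or 2; consider each.
Placing it in house 2 leads to a contradiction, so it's in house 1.
Clue 10 places the disco fan in house 2.
The only music genre still possible for house 3 is pop.
House 4's music genre must be folk (nothing else left).
From clue 1, the cocoa drinker must be in house 3.
By clue 9, the person with the topaz is in house 4.
That leaves water as the drink for house 1.
Clue 3: the architect is in house 2.
The person with the opal is in house 3 (clue 7).
House 2's gemstone must be diamond (nothing else left).
The nurse is in house 3 (clue 8).
House 1 profession: only pilot fits.
That leaves dentist as the profession for house 4.
So: house 1 = sapphire/water/pilot/blues, house 2 = diamond/beer/architect/disco, house 3 = opal/cocoa/nurse/pop, house 4 = topaz/lemonade/dentist/folk.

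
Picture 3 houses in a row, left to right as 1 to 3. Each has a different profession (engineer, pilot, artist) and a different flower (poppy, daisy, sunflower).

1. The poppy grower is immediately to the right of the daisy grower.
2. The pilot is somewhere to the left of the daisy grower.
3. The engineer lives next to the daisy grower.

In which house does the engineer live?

3

Clue 2: the pilot is in house 1.
Clue 2 places the daisy grower in house 2.
House 2's profession must be artist (nothing else left).
House 3 profession: only engineer fits.
House 1 flower: only sunflower fits.
The only flower still possible for house 3 is poppy.
So: house 1 = pilot/sunflower, house 2 = artist/daisy, house 3 = engineer/poppy.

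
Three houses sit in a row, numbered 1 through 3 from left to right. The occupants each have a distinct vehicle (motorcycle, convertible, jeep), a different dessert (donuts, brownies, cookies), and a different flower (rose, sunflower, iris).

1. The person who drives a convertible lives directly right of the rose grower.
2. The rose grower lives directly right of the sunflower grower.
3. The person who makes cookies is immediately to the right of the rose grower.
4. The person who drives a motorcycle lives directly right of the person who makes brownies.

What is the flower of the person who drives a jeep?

Clue 2 places the rose grower in house 2.
Clue 2: the sunflower grower is in house 1.
By clue 3, the person who makes cookies is in house 3.
House 1's vehicle must be jeep (nothing else left).
House 3's flower must be iris (nothing else left).
By clue 1, the person who drives a convertible is in house 3.
The only vehicle still possible for house 2 is motorcycle.
Clue 4: the person who makes brownies is in house 1.
So house 2 gets donuts for dessert.
So: house 1 = jeep/brownies/sunflower, house 2 = motorcycle/donuts/rose, house 3 = convertible/cookies/iris.

sunflower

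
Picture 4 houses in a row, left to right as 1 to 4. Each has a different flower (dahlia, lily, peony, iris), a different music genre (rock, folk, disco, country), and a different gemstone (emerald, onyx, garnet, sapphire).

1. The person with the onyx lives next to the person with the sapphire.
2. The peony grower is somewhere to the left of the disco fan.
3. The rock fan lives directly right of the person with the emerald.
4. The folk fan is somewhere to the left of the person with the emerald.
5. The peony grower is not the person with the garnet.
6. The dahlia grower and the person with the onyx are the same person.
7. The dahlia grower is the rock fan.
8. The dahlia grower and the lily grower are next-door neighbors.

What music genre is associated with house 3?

rock

House 1's gemstone must be garnet (nothing else left).
The only flower still possible for house 1 is iris.
The dahlia grower is narrowed to house 3 or 4; consider each.
Placing it in house 4 leads to a contradiction, so it's in house 3.
By clue 6, the person with the onyx is in house 3.
The rock fan is in house 3 (clue 7).
That leaves peony as the flower for house 2.
House 4 flower: only lily fits.
So house 4 gets disco for music genre.
House 4 gemstone: only sapphire fits.
By clue 4, the folk fan is in house 1.
House 2 music genre: only country fits.
The only gemstone still possible for house 2 is emerald.
So: house 1 = iris/folk/garnet, house 2 = peony/country/emerald, house 3 = dahlia/rock/onyx, house 4 = lily/disco/sapphire.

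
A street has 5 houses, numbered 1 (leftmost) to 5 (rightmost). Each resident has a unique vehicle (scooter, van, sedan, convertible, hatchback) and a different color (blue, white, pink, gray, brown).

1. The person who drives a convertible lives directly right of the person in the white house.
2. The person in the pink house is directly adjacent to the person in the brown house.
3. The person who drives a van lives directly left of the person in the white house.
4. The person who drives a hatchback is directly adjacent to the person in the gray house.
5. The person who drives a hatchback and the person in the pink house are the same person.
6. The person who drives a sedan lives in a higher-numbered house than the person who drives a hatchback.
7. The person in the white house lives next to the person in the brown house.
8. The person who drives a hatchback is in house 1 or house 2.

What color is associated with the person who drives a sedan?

The only color still possible for house 5 is blue.
So house 4 gets white for color.
Clue 1 places the person who drives a convertible in house 5.
Clue 3 places the person who drives a van in house 3.
Clue 7 places the person in the brown house in house 3.
Clue 2: the person in the pink house is in house 2.
The person who drives a hatchback is in house 2 (clue 5).
Clue 6 places the person who drives a sedan in house 4.
House 1's vehicle must be scooter (nothing else left).
So house 1 gets gray for color.
So: house 1 = scooter/gray, house 2 = hatchback/pink, house 3 = van/brown, house 4 = sedan/white, house 5 = convertible/blue.

white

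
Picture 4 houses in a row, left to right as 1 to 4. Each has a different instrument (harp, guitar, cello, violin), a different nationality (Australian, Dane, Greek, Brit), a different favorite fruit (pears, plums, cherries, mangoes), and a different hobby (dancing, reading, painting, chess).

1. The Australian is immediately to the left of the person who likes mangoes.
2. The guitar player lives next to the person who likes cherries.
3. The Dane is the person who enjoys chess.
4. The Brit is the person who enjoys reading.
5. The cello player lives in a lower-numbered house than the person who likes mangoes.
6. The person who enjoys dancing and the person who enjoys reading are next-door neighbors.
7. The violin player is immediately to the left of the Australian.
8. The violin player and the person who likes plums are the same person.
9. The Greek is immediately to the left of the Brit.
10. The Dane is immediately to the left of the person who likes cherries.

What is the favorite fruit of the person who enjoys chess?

plums

So house 4 gets Brit for nationality.
By clue 4, the person who enjoys reading is in house 4.
The person who enjoys dancing is in house 3 (clue 6).
Clue 9: the Greek is in house 3.
So house 1 gets Dane for nationality.
So house 2 gets Australian for nationality.
By clue 1, the person who likes mangoes is in house 3.
Clue 3 places the person who enjoys chess in house 1.
By clue 7, the violin player is in house 1.
Clue 8: the person who likes plums is in house 1.
The person who likes cherries is in house 2 (clue 10).
The only favorite fruit still possible for house 4 is pears.
House 2 hobby: only painting fits.
By clue 2, the guitar player is in house 3.
That leaves cello as the instrument for house 2.
That leaves harp as the instrument for house 4.
So: house 1 = violin/Dane/plums/chess, house 2 = cello/Australian/cherries/painting, house 3 = guitar/Greek/mangoes/dancing, house 4 = harp/Brit/pears/reading.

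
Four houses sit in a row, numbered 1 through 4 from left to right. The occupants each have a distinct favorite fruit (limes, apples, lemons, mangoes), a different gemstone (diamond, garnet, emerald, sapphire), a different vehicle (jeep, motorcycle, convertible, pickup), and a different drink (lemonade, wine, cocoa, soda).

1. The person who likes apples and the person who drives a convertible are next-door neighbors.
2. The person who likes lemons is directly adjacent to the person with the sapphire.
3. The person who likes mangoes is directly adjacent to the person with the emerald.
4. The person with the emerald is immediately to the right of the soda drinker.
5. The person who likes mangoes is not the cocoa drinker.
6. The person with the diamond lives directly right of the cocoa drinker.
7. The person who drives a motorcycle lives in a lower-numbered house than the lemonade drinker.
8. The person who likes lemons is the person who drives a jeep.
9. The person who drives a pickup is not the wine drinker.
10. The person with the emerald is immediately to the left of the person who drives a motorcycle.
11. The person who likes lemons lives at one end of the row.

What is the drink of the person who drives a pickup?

soda

From clue 10, the person with the emerald must be in house 2.
Clue 10 places the person who drives a motorcycle in house 3.
Clue 2 places the person who likes lemons in house 4.
From clue 2, the person with the sapphire must be in house 3.
From clue 4, the soda drinker must be in house 1.
By clue 7, the lemonade drinker is in house 4.
Clue 8 places the person who drives a jeep in house 4.
So house 1 gets garnet for gemstone.
That leaves diamond as the gemstone for house 4.
Clue 6 places the cocoa drinker in house 3.
So house 2 gets wine for drink.
From clue 5, the person who likes mangoes must be in house 1.
From clue 9, the person who drives a pickup must be in house 1.
The only vehicle still possible for house 2 is convertible.
By clue 1, the person who likes apples is in house 3.
That leaves limes as the favorite fruit for house 2.
So: house 1 = mangoes/garnet/pickup/soda, house 2 = limes/emerald/convertible/wine, house 3 = apples/sapphire/motorcycle/cocoa, house 4 = lemons/diamond/jeep/lemonade.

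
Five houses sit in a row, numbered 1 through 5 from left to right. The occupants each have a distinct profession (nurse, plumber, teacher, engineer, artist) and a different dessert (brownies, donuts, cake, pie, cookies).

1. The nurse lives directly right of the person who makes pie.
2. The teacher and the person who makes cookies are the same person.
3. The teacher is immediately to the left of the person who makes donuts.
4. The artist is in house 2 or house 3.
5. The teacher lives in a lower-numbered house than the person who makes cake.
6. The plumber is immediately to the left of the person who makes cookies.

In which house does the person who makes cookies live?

2

The artist is narrowed to house 2 or 3; consider each.
Placing it in house 2 leads to a contradiction, so it's in house 3.
By clue 6, the plumber is in house 1.
From clue 6, the person who makes cookies must be in house 2.
Clue 2: the teacher is in house 2.
From clue 3, the person who makes donuts must be in house 3.
Clue 1: the nurse is in house 5.
By clue 1, the person who makes pie is in house 4.
That leaves engineer as the profession for house 4.
That leaves brownies as the dessert for house 1.
House 5 dessert: only cake fits.
So: house 1 = plumber/brownies, house 2 = teacher/cookies, house 3 = artist/donuts, house 4 = engineer/pie, house 5 = nurse/cake.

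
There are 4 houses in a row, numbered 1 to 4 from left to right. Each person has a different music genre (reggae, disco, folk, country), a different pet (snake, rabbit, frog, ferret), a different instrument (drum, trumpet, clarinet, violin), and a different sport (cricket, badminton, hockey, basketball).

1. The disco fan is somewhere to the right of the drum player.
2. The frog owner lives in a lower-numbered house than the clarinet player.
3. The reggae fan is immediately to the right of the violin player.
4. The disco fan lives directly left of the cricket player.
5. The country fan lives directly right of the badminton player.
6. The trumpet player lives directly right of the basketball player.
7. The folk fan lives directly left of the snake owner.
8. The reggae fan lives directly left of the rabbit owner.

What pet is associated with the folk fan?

frog

So house 1 gets folk for music genre.
House 4 music genre: only country fits.
From clue 5, the badminton player must be in house 3.
The snake owner is in house 2 (clue 7).
Clue 4 places the disco fan in house 3.
House 2 music genre: only reggae fits.
That leaves clarinet as the instrument for house 4.
That leaves cricket as the sport for house 4.
Clue 3: the violin player is in house 1.
Clue 8 places the rabbit owner in house 3.
That leaves frog as the pet for house 1.
That leaves ferret as the pet for house 4.
So house 3 gets trumpet for instrument.
Clue 6: the basketball player is in house 2.
House 2 instrument: only drum fits.
House 1 sport: only hockey fits.
So: house 1 = folk/frog/violin/hockey, house 2 = reggae/snake/drum/basketball, house 3 = disco/rabbit/trumpet/badminton, house 4 = country/ferret/clarinet/cricket.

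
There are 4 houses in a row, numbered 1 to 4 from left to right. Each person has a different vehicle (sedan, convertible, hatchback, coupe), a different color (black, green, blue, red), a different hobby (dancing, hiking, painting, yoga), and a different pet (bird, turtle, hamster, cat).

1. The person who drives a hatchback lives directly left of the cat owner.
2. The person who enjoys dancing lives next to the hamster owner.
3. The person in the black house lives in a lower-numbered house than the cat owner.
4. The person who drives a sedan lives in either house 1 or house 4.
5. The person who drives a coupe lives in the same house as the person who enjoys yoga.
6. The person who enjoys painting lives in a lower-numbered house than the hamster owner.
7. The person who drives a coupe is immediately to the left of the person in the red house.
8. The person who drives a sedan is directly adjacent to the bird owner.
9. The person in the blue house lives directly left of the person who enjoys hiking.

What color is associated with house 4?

So house 1 gets turtle for pet.
The person who drives a sedan is narrowed to house 1 or 4; consider each.
Placing it in house 4 leads to a contradiction, so it's in house 1.
Clue 8: the bird owner is in house 2.
The only vehicle still possible for house 4 is convertible.
So house 1 gets painting for hobby.
The person who drives a coupe is narrowed to house 2 or 3; consider each.
Placing it in house 3 leads to a contradiction, so it's in house 2.
From clue 5, the person who enjoys yoga must be in house 2.
The person in the red house is in house 3 (clue 7).
The only vehicle still possible for house 3 is hatchback.
So house 4 gets green for color.
The cat owner is in house 4 (clue 1).
The person in the blue house is in house 2 (clue 9).
Clue 9 places the person who enjoys hiking in house 3.
House 1 color: only black fits.
That leaves dancing as the hobby for house 4.
So house 3 gets hamster for pet.
So: house 1 = sedan/black/painting/turtle, house 2 = coupe/blue/yoga/bird, house 3 = hatchback/red/hiking/hamster, house 4 = convertible/green/dancing/cat.

green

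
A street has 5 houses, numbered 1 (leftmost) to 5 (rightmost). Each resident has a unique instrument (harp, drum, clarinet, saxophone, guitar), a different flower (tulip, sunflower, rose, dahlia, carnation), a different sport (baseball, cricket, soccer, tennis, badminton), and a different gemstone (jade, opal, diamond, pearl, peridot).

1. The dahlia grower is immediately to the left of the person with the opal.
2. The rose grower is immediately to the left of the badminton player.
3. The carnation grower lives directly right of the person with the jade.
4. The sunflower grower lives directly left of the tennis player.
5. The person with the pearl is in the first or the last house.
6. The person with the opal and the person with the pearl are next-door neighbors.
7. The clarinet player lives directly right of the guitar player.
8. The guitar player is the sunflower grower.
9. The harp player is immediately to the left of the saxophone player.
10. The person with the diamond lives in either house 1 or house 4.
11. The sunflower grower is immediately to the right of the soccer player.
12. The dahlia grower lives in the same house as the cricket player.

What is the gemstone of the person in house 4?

diamond

The dahlia grower is narrowed to house 1 or 3; consider each.
Placing it in house 3 leads to a contradiction, so it's in house 1.
The person with the opal is in house 2 (clue 1).
Clue 6: the person with the pearl is in house 1.
By clue 12, the cricket player is in house 1.
House 5 gemstone: only peridot fits.
The only gemstone still possible for house 3 is jade.
That leaves diamond as the gemstone for house 4.
From clue 3, the carnation grower must be in house 4.
So house 5 gets tulip for flower.
Clue 4 places the tennis player in house 4.
From clue 8, the guitar player must be in house 3.
Clue 11: the soccer player is in house 2.
That leaves rose as the flower for house 2.
House 3's flower must be sunflower (nothing else left).
The only sport still possible for house 3 is badminton.
House 5's sport must be baseball (nothing else left).
Clue 7 places the clarinet player in house 4.
The saxophone player is in house 2 (clue 9).
That leaves harp as the instrument for house 1.
The only instrument still possible for house 5 is drum.
So: house 1 = harp/dahlia/cricket/pearl, house 2 = saxophone/rose/soccer/opal, house 3 = guitar/sunflower/badminton/jade, house 4 = clarinet/carnation/tennis/diamond, house 5 = drum/tulip/baseball/peridot.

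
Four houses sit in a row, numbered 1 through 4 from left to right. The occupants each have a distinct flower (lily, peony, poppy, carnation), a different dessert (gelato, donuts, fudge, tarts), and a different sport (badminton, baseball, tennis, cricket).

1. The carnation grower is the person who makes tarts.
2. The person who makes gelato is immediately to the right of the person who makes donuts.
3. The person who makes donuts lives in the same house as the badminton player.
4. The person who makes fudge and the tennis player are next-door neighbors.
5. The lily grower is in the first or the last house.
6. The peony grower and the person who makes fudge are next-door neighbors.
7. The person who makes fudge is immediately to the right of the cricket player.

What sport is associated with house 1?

badminton

The lily grower is narrowed to house 1 or 4; consider each.
Placing it in house 4 leads to a contradiction, so it's in house 1.
The only dessert still possible for house 1 is donuts.
From clue 2, the person who makes gelato must be in house 2.
Clue 3 places the badminton player in house 1.
The carnation grower is narrowed to house 3 or 4; consider each.
Placing it in house 3 leads to a contradiction, so it's in house 4.
Clue 1: the person who makes tarts is in house 4.
That leaves fudge as the dessert for house 3.
Clue 6 places the peony grower in house 2.
The cricket player is in house 2 (clue 7).
House 3 flower: only poppy fits.
The only sport still possible for house 3 is baseball.
House 4's sport must be tennis (nothing else left).
So: house 1 = lily/donuts/badminton, house 2 = peony/gelato/cricket, house 3 = poppy/fudge/baseball, house 4 = carnation/tarts/tennis.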